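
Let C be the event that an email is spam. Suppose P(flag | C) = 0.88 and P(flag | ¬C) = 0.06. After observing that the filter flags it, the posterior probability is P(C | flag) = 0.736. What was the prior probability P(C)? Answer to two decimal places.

In odds form, posterior odds = prior odds × likelihood ratio, so prior odds = posterior odds ÷ LR.
Posterior odds = 0.736/(1−0.736) = 2.7879. LR = 0.88/0.06 = 14.6667.
Prior odds = 2.7879/14.6667 = 0.1901, so P(C) = 0.1901/(1+0.1901) ≈ 0.16.

P(C) = 0.16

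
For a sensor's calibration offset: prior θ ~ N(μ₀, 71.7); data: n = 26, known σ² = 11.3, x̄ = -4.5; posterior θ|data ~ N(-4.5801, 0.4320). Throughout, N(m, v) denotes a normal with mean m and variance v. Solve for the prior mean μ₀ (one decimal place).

With known observation variance, the Normal–Normal posterior has precision τ_n = τ₀ + n/σ² and mean μ_n = (τ₀μ₀ + (n/σ²)x̄)/τ_n.
Here τ₀ = 1/71.7 = 0.013947 and τ_data = 26/11.3 = 2.300885, so τ_n = 2.314832.
Rearranging for μ₀: μ₀ = (μ_n·τ_n − τ_data·x̄)/τ₀ = (-4.5801·2.314832 − 2.300885·-4.5) / 0.013947 = -0.248180/0.013947 ≈ -17.8.

μ₀ = -17.8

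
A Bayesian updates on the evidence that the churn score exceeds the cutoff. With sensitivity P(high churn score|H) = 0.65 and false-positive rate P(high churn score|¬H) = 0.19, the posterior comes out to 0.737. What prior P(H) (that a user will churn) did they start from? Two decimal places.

In odds form, posterior odds = prior odds × likelihood ratio, so prior odds = posterior odds ÷ LR.
Posterior odds = 0.737/(1−0.737) = 2.8023. LR = 0.65/0.19 = 3.4211.
Prior odds = 2.8023/3.4211 = 0.8191, so P(H) = 0.8191/(1+0.8191) ≈ 0.45.

P(H) = 0.45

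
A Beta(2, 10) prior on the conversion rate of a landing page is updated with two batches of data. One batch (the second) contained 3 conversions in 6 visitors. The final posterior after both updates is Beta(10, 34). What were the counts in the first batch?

Sequential conjugate updates are equivalent to a single update on the pooled data, so total successes = posterior α − prior α and total failures = posterior β − prior β.
Total across both batches: 10−2=8 conversions, 34−10=24 bounces.
Subtract the second batch: 8−3=5 conversions and 24−3=21 bounces.

5 conversions and 21 bounces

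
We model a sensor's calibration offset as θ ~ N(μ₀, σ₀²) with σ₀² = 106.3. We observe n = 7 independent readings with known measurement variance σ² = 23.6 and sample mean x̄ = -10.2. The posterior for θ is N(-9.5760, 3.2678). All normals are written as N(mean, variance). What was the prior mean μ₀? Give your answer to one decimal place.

μ₀ = 10.1

The posterior mean is a precision-weighted average: μ_n = (τ₀μ₀ + τ_data·x̄)/(τ₀+τ_data), with τ₀=1/σ₀² and τ_data=n/σ².
Here τ₀ = 1/106.3 = 0.009407 and τ_data = 7/23.6 = 0.296610, so τ_n = 0.306017.
Rearranging for μ₀: μ₀ = (μ_n·τ_n − τ_data·x̄)/τ₀ = (-9.5760·0.306017 − 0.296610·-10.2) / 0.009407 = 0.095003/0.009407 ≈ 10.1.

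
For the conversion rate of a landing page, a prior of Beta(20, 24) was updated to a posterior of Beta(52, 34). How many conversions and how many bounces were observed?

A Beta(α, β) prior with s successes and f failures in binomial data gives a Beta(α+s, β+f) posterior.
So s = 52 − 20 = 32 and f = 34 − 24 = 10.

32 conversions and 10 bounces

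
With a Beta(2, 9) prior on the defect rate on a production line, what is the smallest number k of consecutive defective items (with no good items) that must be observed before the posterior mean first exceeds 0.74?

After k defective items and 0 good items the posterior is Beta(2+k, 9), with mean (2+k)/(2+9+k).
Set (2+k)/(11+k) > 0.74 and solve: k > (0.74·11 − 2)/(1 − 0.74) = 23.615.
The smallest integer exceeding 23.615 is 24.

k = 24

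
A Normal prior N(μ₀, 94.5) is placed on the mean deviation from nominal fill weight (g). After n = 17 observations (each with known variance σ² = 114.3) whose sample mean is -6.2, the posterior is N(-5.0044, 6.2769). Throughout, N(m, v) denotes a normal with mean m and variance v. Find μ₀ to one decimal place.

μ₀ = 11.8

The posterior mean is a precision-weighted average: μ_n = (τ₀μ₀ + τ_data·x̄)/(τ₀+τ_data), with τ₀=1/σ₀² and τ_data=n/σ².
Here τ₀ = 1/94.5 = 0.010582 and τ_data = 17/114.3 = 0.148731, so τ_n = 0.159313.
Rearranging for μ₀: μ₀ = (μ_n·τ_n − τ_data·x̄)/τ₀ = (-5.0044·0.159313 − 0.148731·-6.2) / 0.010582 = 0.124866/0.010582 ≈ 11.8.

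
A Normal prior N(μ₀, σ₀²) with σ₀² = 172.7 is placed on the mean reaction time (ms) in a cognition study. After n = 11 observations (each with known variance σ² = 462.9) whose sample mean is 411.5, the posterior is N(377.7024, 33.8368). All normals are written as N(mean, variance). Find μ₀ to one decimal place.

μ₀ = 239.0

The posterior mean is a precision-weighted average: μ_n = (τ₀μ₀ + τ_data·x̄)/(τ₀+τ_data), with τ₀=1/σ₀² and τ_data=n/σ².
Here τ₀ = 1/172.7 = 0.005790 and τ_data = 11/462.9 = 0.023763, so τ_n = 0.029553.
Rearranging for μ₀: μ₀ = (μ_n·τ_n − τ_data·x̄)/τ₀ = (377.7024·0.029553 − 0.023763·411.5) / 0.005790 = 1.383765/0.005790 ≈ 239.0.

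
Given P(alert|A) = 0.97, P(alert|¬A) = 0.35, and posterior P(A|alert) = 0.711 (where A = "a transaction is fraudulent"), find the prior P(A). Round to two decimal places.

P(A) = 0.47

In odds form, posterior odds = prior odds × likelihood ratio, so prior odds = posterior odds ÷ LR.
Posterior odds = 0.711/(1−0.711) = 2.4602. LR = 0.97/0.35 = 2.7714.
Prior odds = 2.4602/2.7714 = 0.8877, so P(A) = 0.8877/(1+0.8877) ≈ 0.47.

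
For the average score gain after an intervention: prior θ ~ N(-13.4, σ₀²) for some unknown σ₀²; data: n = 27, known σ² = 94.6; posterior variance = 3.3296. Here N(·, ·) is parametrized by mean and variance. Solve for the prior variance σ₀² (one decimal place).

σ₀² = 67.0

Posterior precision equals prior precision plus data precision: 1/σ_n² = 1/σ₀² + n/σ².
So 1/σ₀² = 1/3.3296 − 27/94.6 = 0.300336 − 0.285412 = 0.014924.
Hence σ₀² = 1/0.014924 ≈ 67.0.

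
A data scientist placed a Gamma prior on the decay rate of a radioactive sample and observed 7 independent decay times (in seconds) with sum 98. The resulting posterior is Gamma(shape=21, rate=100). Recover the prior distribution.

Gamma(shape=14, rate=2)

Gamma–exponential conjugacy: posterior shape = α + n, posterior rate = β + Σtᵢ.
So α = 21 − 7 = 14 and β = 100 − 98 = 2.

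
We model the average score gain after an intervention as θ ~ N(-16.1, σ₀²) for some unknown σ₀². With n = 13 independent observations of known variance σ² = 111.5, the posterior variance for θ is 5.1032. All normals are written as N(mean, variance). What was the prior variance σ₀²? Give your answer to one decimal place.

σ₀² = 12.6

Posterior precision equals prior precision plus data precision: 1/σ_n² = 1/σ₀² + n/σ².
So 1/σ₀² = 1/5.1032 − 13/111.5 = 0.195955 − 0.116592 = 0.079363.
Hence σ₀² = 1/0.079363 ≈ 12.6.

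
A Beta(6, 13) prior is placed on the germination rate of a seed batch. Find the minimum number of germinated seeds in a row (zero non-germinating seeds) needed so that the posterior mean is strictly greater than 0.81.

k = 50

After k germinated seeds and 0 non-germinating seeds the posterior is Beta(6+k, 13), with mean (6+k)/(6+13+k).
Set (6+k)/(19+k) > 0.81 and solve: k > (0.81·19 − 6)/(1 − 0.81) = 49.421.
The smallest integer exceeding 49.421 is 50.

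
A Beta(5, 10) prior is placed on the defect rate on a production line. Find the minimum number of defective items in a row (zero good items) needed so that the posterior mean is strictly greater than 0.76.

After k defective items and 0 good items the posterior is Beta(5+k, 10), with mean (5+k)/(5+10+k).
Set (5+k)/(15+k) > 0.76 and solve: k > (0.76·15 − 5)/(1 − 0.76) = 26.667.
The smallest integer exceeding 26.667 is 27.

k = 27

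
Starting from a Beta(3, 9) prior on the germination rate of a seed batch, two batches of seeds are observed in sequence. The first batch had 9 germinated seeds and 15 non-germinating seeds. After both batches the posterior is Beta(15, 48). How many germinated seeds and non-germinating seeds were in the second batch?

Because Beta–binomial updating is additive in the counts, the combined data contributed (α_post−α_prior, β_post−β_prior) successes and failures.
Total across both batches: 15−3=12 germinated seeds, 48−9=39 non-germinating seeds.
Subtract the first batch: 12−9=3 germinated seeds and 39−15=24 non-germinating seeds.

3 germinated seeds and 24 non-germinating seeds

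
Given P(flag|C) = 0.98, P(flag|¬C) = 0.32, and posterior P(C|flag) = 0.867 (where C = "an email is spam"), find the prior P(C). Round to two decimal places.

P(C) = 0.68

In odds form, posterior odds = prior odds × likelihood ratio, so prior odds = posterior odds ÷ LR.
Posterior odds = 0.867/(1−0.867) = 6.5188. LR = 0.98/0.32 = 3.0625.
Prior odds = 6.5188/3.0625 = 2.1286, so P(C) = 2.1286/(1+2.1286) ≈ 0.68.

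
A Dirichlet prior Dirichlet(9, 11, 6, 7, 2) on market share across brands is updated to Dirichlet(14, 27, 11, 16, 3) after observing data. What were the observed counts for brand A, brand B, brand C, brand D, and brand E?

For a Dirichlet(α) prior with multinomial counts c, the posterior is Dirichlet(α + c) componentwise.
Counts are posterior − prior componentwise: 14−9=5, 27−11=16, 11−6=5, 16−7=9, 3−2=1.

counts (5, 16, 5, 9, 1)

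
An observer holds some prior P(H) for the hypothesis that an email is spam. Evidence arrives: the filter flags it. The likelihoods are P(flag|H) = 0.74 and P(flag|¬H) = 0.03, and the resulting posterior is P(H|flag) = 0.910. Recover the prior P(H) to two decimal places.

In odds form, posterior odds = prior odds × likelihood ratio, so prior odds = posterior odds ÷ LR.
Posterior odds = 0.910/(1−0.910) = 10.1111. LR = 0.74/0.03 = 24.6667.
Prior odds = 10.1111/24.6667 = 0.4099, so P(H) = 0.4099/(1+0.4099) ≈ 0.29.

P(H) = 0.29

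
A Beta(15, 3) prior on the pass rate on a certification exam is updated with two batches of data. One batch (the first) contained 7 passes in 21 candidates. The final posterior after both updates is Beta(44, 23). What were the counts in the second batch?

22 passes and 6 failures

Because Beta–binomial updating is additive in the counts, the combined data contributed (α_post−α_prior, β_post−β_prior) successes and failures.
Total across both batches: 44−15=29 passes, 23−3=20 failures.
Subtract the first batch: 29−7=22 passes and 20−14=6 failures.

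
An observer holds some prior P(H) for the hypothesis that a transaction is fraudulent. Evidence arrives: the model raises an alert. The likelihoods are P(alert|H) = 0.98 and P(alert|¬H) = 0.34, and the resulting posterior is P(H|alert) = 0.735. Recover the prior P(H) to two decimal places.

Bayes' rule in odds form gives O(H|E) = O(H)·[P(E|H)/P(E|¬H)], hence O(H) = O(H|E)/LR.
Posterior odds = 0.735/(1−0.735) = 2.7736. LR = 0.98/0.34 = 2.8824.
Prior odds = 2.7736/2.8824 = 0.9623, so P(H) = 0.9623/(1+0.9623) ≈ 0.49.

P(H) = 0.49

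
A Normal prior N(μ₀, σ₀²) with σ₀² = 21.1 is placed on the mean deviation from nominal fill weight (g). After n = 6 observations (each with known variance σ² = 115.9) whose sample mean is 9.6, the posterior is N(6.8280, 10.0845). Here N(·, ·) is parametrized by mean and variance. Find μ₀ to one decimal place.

μ₀ = 3.8

With known observation variance, the Normal–Normal posterior has precision τ_n = τ₀ + n/σ² and mean μ_n = (τ₀μ₀ + (n/σ²)x̄)/τ_n.
Here τ₀ = 1/21.1 = 0.047393 and τ_data = 6/115.9 = 0.051769, so τ_n = 0.099162.
Rearranging for μ₀: μ₀ = (μ_n·τ_n − τ_data·x̄)/τ₀ = (6.8280·0.099162 − 0.051769·9.6) / 0.047393 = 0.180096/0.047393 ≈ 3.8.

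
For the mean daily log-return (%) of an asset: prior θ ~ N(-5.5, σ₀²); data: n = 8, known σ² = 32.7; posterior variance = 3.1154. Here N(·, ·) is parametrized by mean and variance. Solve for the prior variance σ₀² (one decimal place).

For the Normal–Normal model with known σ², precisions add: τ_n = τ₀ + n/σ².
So 1/σ₀² = 1/3.1154 − 8/32.7 = 0.320986 − 0.244648 = 0.076338.
Hence σ₀² = 1/0.076338 ≈ 13.1.

σ₀² = 13.1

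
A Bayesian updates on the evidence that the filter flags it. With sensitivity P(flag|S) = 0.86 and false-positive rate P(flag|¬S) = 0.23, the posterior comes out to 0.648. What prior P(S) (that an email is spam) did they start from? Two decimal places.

In odds form, posterior odds = prior odds × likelihood ratio, so prior odds = posterior odds ÷ LR.
Posterior odds = 0.648/(1−0.648) = 1.8409. LR = 0.86/0.23 = 3.7391.
Prior odds = 1.8409/3.7391 = 0.4923, so P(S) = 0.4923/(1+0.4923) ≈ 0.33.

P(S) = 0.33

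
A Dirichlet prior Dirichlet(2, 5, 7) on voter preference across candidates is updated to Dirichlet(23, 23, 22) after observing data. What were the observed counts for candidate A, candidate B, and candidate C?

counts (21, 18, 15)

For a Dirichlet(α) prior with multinomial counts c, the posterior is Dirichlet(α + c) componentwise.
Counts are posterior − prior componentwise: 23−2=21, 23−5=18, 22−7=15.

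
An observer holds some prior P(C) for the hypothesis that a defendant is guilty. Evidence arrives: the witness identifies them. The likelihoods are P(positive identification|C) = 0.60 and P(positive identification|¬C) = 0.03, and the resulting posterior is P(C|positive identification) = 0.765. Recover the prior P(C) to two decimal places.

In odds form, posterior odds = prior odds × likelihood ratio, so prior odds = posterior odds ÷ LR.
Posterior odds = 0.765/(1−0.765) = 3.2553. LR = 0.60/0.03 = 20.0000.
Prior odds = 3.2553/20.0000 = 0.1628, so P(C) = 0.1628/(1+0.1628) ≈ 0.14.

P(C) = 0.14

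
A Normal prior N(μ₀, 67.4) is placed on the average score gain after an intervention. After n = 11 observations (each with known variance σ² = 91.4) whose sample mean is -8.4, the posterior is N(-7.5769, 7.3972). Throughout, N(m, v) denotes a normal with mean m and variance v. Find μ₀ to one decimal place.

The posterior mean is a precision-weighted average: μ_n = (τ₀μ₀ + τ_data·x̄)/(τ₀+τ_data), with τ₀=1/σ₀² and τ_data=n/σ².
Here τ₀ = 1/67.4 = 0.014837 and τ_data = 11/91.4 = 0.120350, so τ_n = 0.135187.
Rearranging for μ₀: μ₀ = (μ_n·τ_n − τ_data·x̄)/τ₀ = (-7.5769·0.135187 − 0.120350·-8.4) / 0.014837 = -0.013358/0.014837 ≈ -0.9.

μ₀ = -0.9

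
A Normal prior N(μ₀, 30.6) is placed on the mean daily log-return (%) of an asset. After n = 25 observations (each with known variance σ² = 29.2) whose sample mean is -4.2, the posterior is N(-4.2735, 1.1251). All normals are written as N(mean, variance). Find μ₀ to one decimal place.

With known observation variance, the Normal–Normal posterior has precision τ_n = τ₀ + n/σ² and mean μ_n = (τ₀μ₀ + (n/σ²)x̄)/τ_n.
Here τ₀ = 1/30.6 = 0.032680 and τ_data = 25/29.2 = 0.856164, so τ_n = 0.888844.
Rearranging for μ₀: μ₀ = (μ_n·τ_n − τ_data·x̄)/τ₀ = (-4.2735·0.888844 − 0.856164·-4.2) / 0.032680 = -0.202586/0.032680 ≈ -6.2.

μ₀ = -6.2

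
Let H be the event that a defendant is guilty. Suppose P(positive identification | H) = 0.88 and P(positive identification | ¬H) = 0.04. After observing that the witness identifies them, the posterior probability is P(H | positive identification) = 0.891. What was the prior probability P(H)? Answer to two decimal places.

P(H) = 0.27

In odds form, posterior odds = prior odds × likelihood ratio, so prior odds = posterior odds ÷ LR.
Posterior odds = 0.891/(1−0.891) = 8.1743. LR = 0.88/0.04 = 22.0000.
Prior odds = 8.1743/22.0000 = 0.3716, so P(H) = 0.3716/(1+0.3716) ≈ 0.27.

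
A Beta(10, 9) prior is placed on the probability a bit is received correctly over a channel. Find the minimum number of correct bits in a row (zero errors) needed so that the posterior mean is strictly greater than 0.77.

k = 21

After k correct bits and 0 errors the posterior is Beta(10+k, 9), with mean (10+k)/(10+9+k).
Set (10+k)/(19+k) > 0.77 and solve: k > (0.77·19 − 10)/(1 − 0.77) = 20.130.
The smallest integer exceeding 20.130 is 21.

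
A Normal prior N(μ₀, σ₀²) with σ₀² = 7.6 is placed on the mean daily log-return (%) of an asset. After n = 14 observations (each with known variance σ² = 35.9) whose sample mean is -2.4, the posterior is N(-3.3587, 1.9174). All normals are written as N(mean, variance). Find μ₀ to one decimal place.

μ₀ = -6.2

With known observation variance, the Normal–Normal posterior has precision τ_n = τ₀ + n/σ² and mean μ_n = (τ₀μ₀ + (n/σ²)x̄)/τ_n.
Here τ₀ = 1/7.6 = 0.131579 and τ_data = 14/35.9 = 0.389972, so τ_n = 0.521551.
Rearranging for μ₀: μ₀ = (μ_n·τ_n − τ_data·x̄)/τ₀ = (-3.3587·0.521551 − 0.389972·-2.4) / 0.131579 = -0.815801/0.131579 ≈ -6.2.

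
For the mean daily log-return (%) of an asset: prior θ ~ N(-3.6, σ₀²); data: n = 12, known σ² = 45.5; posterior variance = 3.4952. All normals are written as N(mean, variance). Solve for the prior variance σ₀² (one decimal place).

For the Normal–Normal model with known σ², precisions add: τ_n = τ₀ + n/σ².
So 1/σ₀² = 1/3.4952 − 12/45.5 = 0.286107 − 0.263736 = 0.022371.
Hence σ₀² = 1/0.022371 ≈ 44.7.

σ₀² = 44.7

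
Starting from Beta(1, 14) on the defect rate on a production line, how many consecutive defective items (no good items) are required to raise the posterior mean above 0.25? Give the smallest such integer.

After k defective items and 0 good items the posterior is Beta(1+k, 14), with mean (1+k)/(1+14+k).
Set (1+k)/(15+k) > 0.25 and solve: k > (0.25·15 − 1)/(1 − 0.25) = 3.667.
The smallest integer exceeding 3.667 is 4.

k = 4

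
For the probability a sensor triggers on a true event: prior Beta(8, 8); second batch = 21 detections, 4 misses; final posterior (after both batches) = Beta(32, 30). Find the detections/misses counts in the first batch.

3 detections and 18 misses

Because Beta–binomial updating is additive in the counts, the combined data contributed (α_post−α_prior, β_post−β_prior) successes and failures.
Total across both batches: 32−8=24 detections, 30−8=22 misses.
Subtract the second batch: 24−21=3 detections and 22−4=18 misses.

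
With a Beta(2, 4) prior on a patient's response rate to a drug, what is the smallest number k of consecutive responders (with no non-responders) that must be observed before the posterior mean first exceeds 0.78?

k = 13

After k responders and 0 non-responders the posterior is Beta(2+k, 4), with mean (2+k)/(2+4+k).
Set (2+k)/(6+k) > 0.78 and solve: k > (0.78·6 − 2)/(1 − 0.78) = 12.182.
The smallest integer exceeding 12.182 is 13, and checking k=13: (15)/(19) = 0.7895 > 0.78.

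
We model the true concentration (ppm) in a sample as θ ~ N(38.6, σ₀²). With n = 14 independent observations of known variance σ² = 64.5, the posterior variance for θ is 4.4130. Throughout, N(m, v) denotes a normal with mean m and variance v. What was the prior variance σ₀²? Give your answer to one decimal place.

σ₀² = 104.7

For the Normal–Normal model with known σ², precisions add: τ_n = τ₀ + n/σ².
So 1/σ₀² = 1/4.4130 − 14/64.5 = 0.226603 − 0.217054 = 0.009549.
Hence σ₀² = 1/0.009549 ≈ 104.7.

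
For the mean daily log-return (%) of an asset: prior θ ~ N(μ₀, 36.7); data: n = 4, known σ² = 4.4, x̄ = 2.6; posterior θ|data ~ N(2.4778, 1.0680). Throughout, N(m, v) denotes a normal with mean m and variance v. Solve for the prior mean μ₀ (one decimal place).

μ₀ = -1.6

The posterior mean is a precision-weighted average: μ_n = (τ₀μ₀ + τ_data·x̄)/(τ₀+τ_data), with τ₀=1/σ₀² and τ_data=n/σ².
Here τ₀ = 1/36.7 = 0.027248 and τ_data = 4/4.4 = 0.909091, so τ_n = 0.936339.
Rearranging for μ₀: μ₀ = (μ_n·τ_n − τ_data·x̄)/τ₀ = (2.4778·0.936339 − 0.909091·2.6) / 0.027248 = -0.043576/0.027248 ≈ -1.6.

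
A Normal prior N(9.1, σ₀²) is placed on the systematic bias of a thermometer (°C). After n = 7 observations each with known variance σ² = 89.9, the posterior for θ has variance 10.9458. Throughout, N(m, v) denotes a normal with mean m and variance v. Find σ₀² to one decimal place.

σ₀² = 74.1

Posterior precision equals prior precision plus data precision: 1/σ_n² = 1/σ₀² + n/σ².
So 1/σ₀² = 1/10.9458 − 7/89.9 = 0.091359 − 0.077864 = 0.013495.
Hence σ₀² = 1/0.013495 ≈ 74.1.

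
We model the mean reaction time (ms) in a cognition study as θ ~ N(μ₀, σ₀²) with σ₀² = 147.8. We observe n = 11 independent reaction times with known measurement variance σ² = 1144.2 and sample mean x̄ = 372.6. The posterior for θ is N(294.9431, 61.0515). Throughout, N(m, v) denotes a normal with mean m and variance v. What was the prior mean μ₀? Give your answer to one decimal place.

With known observation variance, the Normal–Normal posterior has precision τ_n = τ₀ + n/σ² and mean μ_n = (τ₀μ₀ + (n/σ²)x̄)/τ_n.
Here τ₀ = 1/147.8 = 0.006766 and τ_data = 11/1144.2 = 0.009614, so τ_n = 0.016380.
Rearranging for μ₀: μ₀ = (μ_n·τ_n − τ_data·x̄)/τ₀ = (294.9431·0.016380 − 0.009614·372.6) / 0.006766 = 1.248992/0.006766 ≈ 184.6.

μ₀ = 184.6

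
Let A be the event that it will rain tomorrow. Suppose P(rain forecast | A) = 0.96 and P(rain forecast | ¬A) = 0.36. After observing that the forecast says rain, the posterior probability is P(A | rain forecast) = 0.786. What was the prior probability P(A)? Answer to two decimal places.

Bayes' rule in odds form gives O(A|E) = O(A)·[P(E|A)/P(E|¬A)], hence O(A) = O(A|E)/LR.
Posterior odds = 0.786/(1−0.786) = 3.6729. LR = 0.96/0.36 = 2.6667.
Prior odds = 3.6729/2.6667 = 1.3773, so P(A) = 1.3773/(1+1.3773) ≈ 0.58.

P(A) = 0.58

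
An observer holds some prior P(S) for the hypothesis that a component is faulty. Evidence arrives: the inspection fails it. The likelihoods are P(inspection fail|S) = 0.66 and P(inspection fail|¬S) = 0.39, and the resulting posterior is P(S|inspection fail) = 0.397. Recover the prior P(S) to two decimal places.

Bayes' rule in odds form gives O(S|E) = O(S)·[P(E|S)/P(E|¬S)], hence O(S) = O(S|E)/LR.
Posterior odds = 0.397/(1−0.397) = 0.6584. LR = 0.66/0.39 = 1.6923.
Prior odds = 0.6584/1.6923 = 0.3891, so P(S) = 0.3891/(1+0.3891) ≈ 0.28.

P(S) = 0.28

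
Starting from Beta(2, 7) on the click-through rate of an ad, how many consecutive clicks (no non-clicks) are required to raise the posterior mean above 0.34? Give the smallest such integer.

After k clicks and 0 non-clicks the posterior is Beta(2+k, 7), with mean (2+k)/(2+7+k).
Set (2+k)/(9+k) > 0.34 and solve: k > (0.34·9 − 2)/(1 − 0.34) = 1.606.
The smallest integer exceeding 1.606 is 2.

k = 2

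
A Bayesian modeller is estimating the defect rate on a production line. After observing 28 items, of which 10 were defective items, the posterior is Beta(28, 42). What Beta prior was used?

A Beta(α, β) prior with s successes and f failures in binomial data gives a Beta(α+s, β+f) posterior.
Subtract the data counts: 28−10=18, 42−18=24.

Beta(18, 24)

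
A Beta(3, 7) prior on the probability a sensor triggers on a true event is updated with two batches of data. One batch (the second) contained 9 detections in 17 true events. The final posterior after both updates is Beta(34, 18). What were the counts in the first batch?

22 detections and 3 misses

Because Beta–binomial updating is additive in the counts, the combined data contributed (α_post−α_prior, β_post−β_prior) successes and failures.
Total across both batches: 34−3=31 detections, 18−7=11 misses.
Subtract the second batch: 31−9=22 detections and 11−8=3 misses.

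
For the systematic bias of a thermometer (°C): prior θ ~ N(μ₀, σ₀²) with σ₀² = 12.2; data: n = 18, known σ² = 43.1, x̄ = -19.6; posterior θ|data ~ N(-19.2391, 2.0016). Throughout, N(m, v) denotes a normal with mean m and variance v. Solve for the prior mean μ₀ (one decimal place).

μ₀ = -17.4

With known observation variance, the Normal–Normal posterior has precision τ_n = τ₀ + n/σ² and mean μ_n = (τ₀μ₀ + (n/σ²)x̄)/τ_n.
Here τ₀ = 1/12.2 = 0.081967 and τ_data = 18/43.1 = 0.417633, so τ_n = 0.499600.
Rearranging for μ₀: μ₀ = (μ_n·τ_n − τ_data·x̄)/τ₀ = (-19.2391·0.499600 − 0.417633·-19.6) / 0.081967 = -1.426248/0.081967 ≈ -17.4.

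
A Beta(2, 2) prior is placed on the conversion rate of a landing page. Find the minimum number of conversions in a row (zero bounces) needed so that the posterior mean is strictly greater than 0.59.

k = 1

After k conversions and 0 bounces the posterior is Beta(2+k, 2), with mean (2+k)/(2+2+k).
Set (2+k)/(4+k) > 0.59 and solve: k > (0.59·4 − 2)/(1 − 0.59) = 0.878.
The smallest integer exceeding 0.878 is 1, and checking k=1: (3)/(5) = 0.6000 > 0.59.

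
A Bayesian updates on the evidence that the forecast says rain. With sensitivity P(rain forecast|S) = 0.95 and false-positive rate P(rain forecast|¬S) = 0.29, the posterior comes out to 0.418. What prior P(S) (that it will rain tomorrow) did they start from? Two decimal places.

P(S) = 0.18

Bayes' rule in odds form gives O(S|E) = O(S)·[P(E|S)/P(E|¬S)], hence O(S) = O(S|E)/LR.
Posterior odds = 0.418/(1−0.418) = 0.7182. LR = 0.95/0.29 = 3.2759.
Prior odds = 0.7182/3.2759 = 0.2192, so P(S) = 0.2192/(1+0.2192) ≈ 0.18.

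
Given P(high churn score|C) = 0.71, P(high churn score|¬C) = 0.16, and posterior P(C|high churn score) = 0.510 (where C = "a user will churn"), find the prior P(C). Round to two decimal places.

P(C) = 0.19

In odds form, posterior odds = prior odds × likelihood ratio, so prior odds = posterior odds ÷ LR.
Posterior odds = 0.510/(1−0.510) = 1.0408. LR = 0.71/0.16 = 4.4375.
Prior odds = 1.0408/4.4375 = 0.2345, so P(C) = 0.2345/(1+0.2345) ≈ 0.19.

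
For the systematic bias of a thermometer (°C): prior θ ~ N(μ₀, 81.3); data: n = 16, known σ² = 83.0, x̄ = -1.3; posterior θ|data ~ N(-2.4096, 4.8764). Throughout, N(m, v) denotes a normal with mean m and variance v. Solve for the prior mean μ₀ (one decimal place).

μ₀ = -19.8

With known observation variance, the Normal–Normal posterior has precision τ_n = τ₀ + n/σ² and mean μ_n = (τ₀μ₀ + (n/σ²)x̄)/τ_n.
Here τ₀ = 1/81.3 = 0.012300 and τ_data = 16/83.0 = 0.192771, so τ_n = 0.205071.
Rearranging for μ₀: μ₀ = (μ_n·τ_n − τ_data·x̄)/τ₀ = (-2.4096·0.205071 − 0.192771·-1.3) / 0.012300 = -0.243537/0.012300 ≈ -19.8.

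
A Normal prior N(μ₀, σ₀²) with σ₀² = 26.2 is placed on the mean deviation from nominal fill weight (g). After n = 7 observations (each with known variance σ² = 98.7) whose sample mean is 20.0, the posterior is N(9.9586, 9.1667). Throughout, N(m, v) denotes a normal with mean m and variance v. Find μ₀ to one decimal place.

μ₀ = -8.7

With known observation variance, the Normal–Normal posterior has precision τ_n = τ₀ + n/σ² and mean μ_n = (τ₀μ₀ + (n/σ²)x̄)/τ_n.
Here τ₀ = 1/26.2 = 0.038168 and τ_data = 7/98.7 = 0.070922, so τ_n = 0.109090.
Rearranging for μ₀: μ₀ = (μ_n·τ_n − τ_data·x̄)/τ₀ = (9.9586·0.109090 − 0.070922·20.0) / 0.038168 = -0.332056/0.038168 ≈ -8.7.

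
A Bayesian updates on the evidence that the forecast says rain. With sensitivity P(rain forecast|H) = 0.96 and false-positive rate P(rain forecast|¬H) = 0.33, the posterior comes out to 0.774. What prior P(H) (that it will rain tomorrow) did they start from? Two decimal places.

In odds form, posterior odds = prior odds × likelihood ratio, so prior odds = posterior odds ÷ LR.
Posterior odds = 0.774/(1−0.774) = 3.4248. LR = 0.96/0.33 = 2.9091.
Prior odds = 3.4248/2.9091 = 1.1773, so P(H) = 1.1773/(1+1.1773) ≈ 0.54.

P(H) = 0.54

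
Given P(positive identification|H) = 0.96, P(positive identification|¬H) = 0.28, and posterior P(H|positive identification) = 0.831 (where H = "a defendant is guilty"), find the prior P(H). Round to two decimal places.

In odds form, posterior odds = prior odds × likelihood ratio, so prior odds = posterior odds ÷ LR.
Posterior odds = 0.831/(1−0.831) = 4.9172. LR = 0.96/0.28 = 3.4286.
Prior odds = 4.9172/3.4286 = 1.4342, so P(H) = 1.4342/(1+1.4342) ≈ 0.59.

P(H) = 0.59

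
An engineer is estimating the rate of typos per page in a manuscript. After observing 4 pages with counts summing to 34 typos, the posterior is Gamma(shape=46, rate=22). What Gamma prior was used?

Gamma(shape=12, rate=18)

A Gamma(α, β) prior (rate parametrization) on a Poisson rate with n observations summing to S gives posterior Gamma(α+S, β+n).
So α = 46 − 34 = 12 and β = 22 − 4 = 18.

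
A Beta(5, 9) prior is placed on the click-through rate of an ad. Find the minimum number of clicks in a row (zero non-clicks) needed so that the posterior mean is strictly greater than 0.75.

k = 23

After k clicks and 0 non-clicks the posterior is Beta(5+k, 9), with mean (5+k)/(5+9+k).
Set (5+k)/(14+k) > 0.75 and solve: k > (0.75·14 − 5)/(1 − 0.75) = 22.000.
The smallest integer exceeding 22.000 is 23, and checking k=23: (28)/(37) = 0.7568 > 0.75.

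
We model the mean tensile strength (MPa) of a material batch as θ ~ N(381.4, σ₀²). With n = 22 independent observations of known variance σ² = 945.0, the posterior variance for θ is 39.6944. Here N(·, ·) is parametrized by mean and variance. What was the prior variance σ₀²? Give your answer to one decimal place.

For the Normal–Normal model with known σ², precisions add: τ_n = τ₀ + n/σ².
So 1/σ₀² = 1/39.6944 − 22/945.0 = 0.025192 − 0.023280 = 0.001912.
Hence σ₀² = 1/0.001912 ≈ 523.0.

σ₀² = 523.0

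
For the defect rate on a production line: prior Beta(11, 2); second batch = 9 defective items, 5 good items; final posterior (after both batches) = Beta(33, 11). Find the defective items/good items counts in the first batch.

Sequential conjugate updates are equivalent to a single update on the pooled data, so total successes = posterior α − prior α and total failures = posterior β − prior β.
Total across both batches: 33−11=22 defective items, 11−2=9 good items.
Subtract the second batch: 22−9=13 defective items and 9−5=4 good items.

13 defective items and 4 good items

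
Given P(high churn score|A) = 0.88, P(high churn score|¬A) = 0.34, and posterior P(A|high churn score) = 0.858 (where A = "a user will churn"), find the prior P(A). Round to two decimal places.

P(A) = 0.70

Bayes' rule in odds form gives O(A|E) = O(A)·[P(E|A)/P(E|¬A)], hence O(A) = O(A|E)/LR.
Posterior odds = 0.858/(1−0.858) = 6.0423. LR = 0.88/0.34 = 2.5882.
Prior odds = 6.0423/2.5882 = 2.3346, so P(A) = 2.3346/(1+2.3346) ≈ 0.70.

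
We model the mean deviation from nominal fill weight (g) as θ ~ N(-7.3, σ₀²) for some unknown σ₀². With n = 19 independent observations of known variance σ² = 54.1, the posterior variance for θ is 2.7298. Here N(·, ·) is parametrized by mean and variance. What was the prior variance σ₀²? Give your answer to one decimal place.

σ₀² = 66.1

For the Normal–Normal model with known σ², precisions add: τ_n = τ₀ + n/σ².
So 1/σ₀² = 1/2.7298 − 19/54.1 = 0.366327 − 0.351201 = 0.015126.
Hence σ₀² = 1/0.015126 ≈ 66.1.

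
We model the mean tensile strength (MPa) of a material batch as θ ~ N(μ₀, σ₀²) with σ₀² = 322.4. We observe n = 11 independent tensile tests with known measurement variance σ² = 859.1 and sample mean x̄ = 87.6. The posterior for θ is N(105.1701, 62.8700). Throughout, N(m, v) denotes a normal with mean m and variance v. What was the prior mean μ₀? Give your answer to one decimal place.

With known observation variance, the Normal–Normal posterior has precision τ_n = τ₀ + n/σ² and mean μ_n = (τ₀μ₀ + (n/σ²)x̄)/τ_n.
Here τ₀ = 1/322.4 = 0.003102 and τ_data = 11/859.1 = 0.012804, so τ_n = 0.015906.
Rearranging for μ₀: μ₀ = (μ_n·τ_n − τ_data·x̄)/τ₀ = (105.1701·0.015906 − 0.012804·87.6) / 0.003102 = 0.551205/0.003102 ≈ 177.7.

μ₀ = 177.7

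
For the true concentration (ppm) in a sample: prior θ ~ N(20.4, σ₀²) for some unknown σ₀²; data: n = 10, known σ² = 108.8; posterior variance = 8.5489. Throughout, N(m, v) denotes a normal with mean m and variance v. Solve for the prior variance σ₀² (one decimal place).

σ₀² = 39.9

Posterior precision equals prior precision plus data precision: 1/σ_n² = 1/σ₀² + n/σ².
So 1/σ₀² = 1/8.5489 − 10/108.8 = 0.116974 − 0.091912 = 0.025062.
Hence σ₀² = 1/0.025062 ≈ 39.9.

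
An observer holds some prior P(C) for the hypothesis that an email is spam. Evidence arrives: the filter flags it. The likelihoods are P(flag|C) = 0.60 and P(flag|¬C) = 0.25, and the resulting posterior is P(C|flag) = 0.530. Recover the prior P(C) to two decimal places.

In odds form, posterior odds = prior odds × likelihood ratio, so prior odds = posterior odds ÷ LR.
Posterior odds = 0.530/(1−0.530) = 1.1277. LR = 0.60/0.25 = 2.4000.
Prior odds = 1.1277/2.4000 = 0.4699, so P(C) = 0.4699/(1+0.4699) ≈ 0.32.

P(C) = 0.32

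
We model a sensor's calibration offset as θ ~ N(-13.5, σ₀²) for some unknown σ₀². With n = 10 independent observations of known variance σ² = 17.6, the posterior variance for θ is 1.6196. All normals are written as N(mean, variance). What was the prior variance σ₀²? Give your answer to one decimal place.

σ₀² = 20.3

For the Normal–Normal model with known σ², precisions add: τ_n = τ₀ + n/σ².
So 1/σ₀² = 1/1.6196 − 10/17.6 = 0.617436 − 0.568182 = 0.049254.
Hence σ₀² = 1/0.049254 ≈ 20.3.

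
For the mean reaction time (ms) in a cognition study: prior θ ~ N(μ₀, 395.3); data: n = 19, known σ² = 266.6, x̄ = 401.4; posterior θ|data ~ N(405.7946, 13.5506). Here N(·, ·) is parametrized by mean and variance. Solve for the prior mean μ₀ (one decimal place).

μ₀ = 529.6

With known observation variance, the Normal–Normal posterior has precision τ_n = τ₀ + n/σ² and mean μ_n = (τ₀μ₀ + (n/σ²)x̄)/τ_n.
Here τ₀ = 1/395.3 = 0.002530 and τ_data = 19/266.6 = 0.071268, so τ_n = 0.073798.
Rearranging for μ₀: μ₀ = (μ_n·τ_n − τ_data·x̄)/τ₀ = (405.7946·0.073798 − 0.071268·401.4) / 0.002530 = 1.339855/0.002530 ≈ 529.6.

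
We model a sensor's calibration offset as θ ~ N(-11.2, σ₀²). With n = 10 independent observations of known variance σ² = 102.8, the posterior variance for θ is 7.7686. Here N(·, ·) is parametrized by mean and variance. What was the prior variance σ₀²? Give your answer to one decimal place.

Posterior precision equals prior precision plus data precision: 1/σ_n² = 1/σ₀² + n/σ².
So 1/σ₀² = 1/7.7686 − 10/102.8 = 0.128723 − 0.097276 = 0.031447.
Hence σ₀² = 1/0.031447 ≈ 31.8.

σ₀² = 31.8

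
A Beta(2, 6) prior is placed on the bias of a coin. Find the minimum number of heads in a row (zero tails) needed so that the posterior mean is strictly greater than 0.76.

After k heads and 0 tails the posterior is Beta(2+k, 6), with mean (2+k)/(2+6+k).
Set (2+k)/(8+k) > 0.76 and solve: k > (0.76·8 − 2)/(1 − 0.76) = 17.000.
The smallest integer exceeding 17.000 is 18.

k = 18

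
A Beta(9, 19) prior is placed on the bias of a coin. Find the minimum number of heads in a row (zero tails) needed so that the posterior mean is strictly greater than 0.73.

k = 43

After k heads and 0 tails the posterior is Beta(9+k, 19), with mean (9+k)/(9+19+k).
Set (9+k)/(28+k) > 0.73 and solve: k > (0.73·28 − 9)/(1 − 0.73) = 42.370.
The smallest integer exceeding 42.370 is 43, and checking k=43: (52)/(71) = 0.7324 > 0.73.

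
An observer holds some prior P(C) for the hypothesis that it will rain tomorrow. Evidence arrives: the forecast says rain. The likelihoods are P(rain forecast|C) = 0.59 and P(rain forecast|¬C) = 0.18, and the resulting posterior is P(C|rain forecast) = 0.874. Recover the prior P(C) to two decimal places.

P(C) = 0.68

In odds form, posterior odds = prior odds × likelihood ratio, so prior odds = posterior odds ÷ LR.
Posterior odds = 0.874/(1−0.874) = 6.9365. LR = 0.59/0.18 = 3.2778.
Prior odds = 6.9365/3.2778 = 2.1162, so P(C) = 2.1162/(1+2.1162) ≈ 0.68.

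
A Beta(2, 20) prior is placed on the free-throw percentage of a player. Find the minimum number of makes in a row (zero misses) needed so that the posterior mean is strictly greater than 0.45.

k = 15

After k makes and 0 misses the posterior is Beta(2+k, 20), with mean (2+k)/(2+20+k).
Set (2+k)/(22+k) > 0.45 and solve: k > (0.45·22 − 2)/(1 − 0.45) = 14.364.
The smallest integer exceeding 14.364 is 15, and checking k=15: (17)/(37) = 0.4595 > 0.45.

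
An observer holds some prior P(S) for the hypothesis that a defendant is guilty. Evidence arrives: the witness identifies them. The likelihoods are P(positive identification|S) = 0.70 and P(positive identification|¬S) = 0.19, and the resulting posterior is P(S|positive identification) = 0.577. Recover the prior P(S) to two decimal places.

P(S) = 0.27

In odds form, posterior odds = prior odds × likelihood ratio, so prior odds = posterior odds ÷ LR.
Posterior odds = 0.577/(1−0.577) = 1.3641. LR = 0.70/0.19 = 3.6842.
Prior odds = 1.3641/3.6842 = 0.3703, so P(S) = 0.3703/(1+0.3703) ≈ 0.27.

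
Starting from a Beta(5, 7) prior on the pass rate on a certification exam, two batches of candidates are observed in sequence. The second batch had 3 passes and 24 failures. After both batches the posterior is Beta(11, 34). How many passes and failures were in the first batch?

3 passes and 3 failures

Because Beta–binomial updating is additive in the counts, the combined data contributed (α_post−α_prior, β_post−β_prior) successes and failures.
Total across both batches: 11−5=6 passes, 34−7=27 failures.
Subtract the second batch: 6−3=3 passes and 27−24=3 failures.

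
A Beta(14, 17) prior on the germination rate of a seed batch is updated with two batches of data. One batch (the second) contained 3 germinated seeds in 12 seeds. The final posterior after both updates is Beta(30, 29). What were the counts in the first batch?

Because Beta–binomial updating is additive in the counts, the combined data contributed (α_post−α_prior, β_post−β_prior) successes and failures.
Total across both batches: 30−14=16 germinated seeds, 29−17=12 non-germinating seeds.
Subtract the second batch: 16−3=13 germinated seeds and 12−9=3 non-germinating seeds.

13 germinated seeds and 3 non-germinating seeds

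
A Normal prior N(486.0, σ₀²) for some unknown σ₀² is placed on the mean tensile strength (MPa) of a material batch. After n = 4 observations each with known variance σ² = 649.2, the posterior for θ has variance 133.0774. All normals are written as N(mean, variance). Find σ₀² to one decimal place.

For the Normal–Normal model with known σ², precisions add: τ_n = τ₀ + n/σ².
So 1/σ₀² = 1/133.0774 − 4/649.2 = 0.007514 − 0.006161 = 0.001353.
Hence σ₀² = 1/0.001353 ≈ 739.1.

σ₀² = 739.1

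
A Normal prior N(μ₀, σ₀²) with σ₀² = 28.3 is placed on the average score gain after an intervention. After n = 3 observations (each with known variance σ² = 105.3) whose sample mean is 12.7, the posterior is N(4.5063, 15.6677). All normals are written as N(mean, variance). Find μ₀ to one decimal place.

The posterior mean is a precision-weighted average: μ_n = (τ₀μ₀ + τ_data·x̄)/(τ₀+τ_data), with τ₀=1/σ₀² and τ_data=n/σ².
Here τ₀ = 1/28.3 = 0.035336 and τ_data = 3/105.3 = 0.028490, so τ_n = 0.063826.
Rearranging for μ₀: μ₀ = (μ_n·τ_n − τ_data·x̄)/τ₀ = (4.5063·0.063826 − 0.028490·12.7) / 0.035336 = -0.074204/0.035336 ≈ -2.1.

μ₀ = -2.1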